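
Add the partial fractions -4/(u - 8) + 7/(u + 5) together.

Common denominator (u - 8)(u + 5). Numerator: -4(u + 5) + 7(u - 8) = (-4u - 20) + (7u - 56) = 3u - 76
Result: (3u - 76)/[(u - 8)(u + 5)]


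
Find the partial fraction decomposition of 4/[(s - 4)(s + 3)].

4/(s - 4)(s + 3) = A/(s - 4) + B/(s + 3). A = 4/(4 + 3) = 4/7, B = 4/(-3 - 4) = -4/7
Result: (4/7)/(s - 4) - (4/7)/(s + 3)


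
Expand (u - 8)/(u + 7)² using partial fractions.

(u - 8) = A(u + 7) + B. At u = -7: B = 1·(-7) - 8 = -15. Coeff of u: A = 1
Result: 1/(u + 7) - 15/(u + 7)²


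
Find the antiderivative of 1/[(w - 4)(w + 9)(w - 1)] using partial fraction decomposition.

Cover-up: A = 1/39, B = 1/130, C = -1/30. Decomposition: (1/39)/(w - 4) + (1/130)/(w + 9) - (1/30)/(w - 1). Integrate each term: (1/39) ln|(w - 4)| + (1/130) ln|(w + 9)| - (1/30) ln|(w - 1)| + C


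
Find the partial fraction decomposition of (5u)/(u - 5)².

(5u) = α(u - 5) + β. At u = 5: β = 5·5 + 0 = 25. Coeff of u: α = 5
Result: 5/(u - 5) + 25/(u - 5)²


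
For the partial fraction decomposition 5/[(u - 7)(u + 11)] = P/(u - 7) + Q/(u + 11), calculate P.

Cover-up at u = 7: P = 5/(7 + 11) = 5/18


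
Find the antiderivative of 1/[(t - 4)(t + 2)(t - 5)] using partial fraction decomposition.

Cover-up: α = -1/6, β = 1/42, γ = 1/7. Decomposition: (-1/6)/(t - 4) + (1/42)/(t + 2) + (1/7)/(t - 5). Integrate each term: (-1/6) ln|(t - 4)| + (1/42) ln|(t + 2)| + (1/7) ln|(t - 5)| + C


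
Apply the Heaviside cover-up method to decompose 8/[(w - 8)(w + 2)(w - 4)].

Cover (w - 8), w=8: A = 8/[(8 + 2)(8 - 4)] = 1/5. Cover (w + 2), w=-2: B = 8/[(-2 - 8)(-2 - 4)] = 2/15. Cover (w - 4), w=4: C = 8/[(4 - 8)(4 + 2)] = -1/3.
Result: (1/5)/(w - 8) + (2/15)/(w + 2) - (1/3)/(w - 4)


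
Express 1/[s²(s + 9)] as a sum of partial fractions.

Cover-up at s=-9: γ = 1/(-9 - 0)² = 1/81. Cover-up at s=0: β = 1/(0 + 9) = 1/9. Comparing s² coeff: α = -γ = -1/81
Result: (-1/81)/s + (1/9)/s² + (1/81)/(s + 9)


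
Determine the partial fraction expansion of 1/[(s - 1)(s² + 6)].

Cover-up at s = 1: P = 1/(1² + 6) = 1/7. Then Q = -P = -1/7, R = -P·(0 + 1) = -1/7
Result: (1/7)/(s - 1) - ((1/7)s + 1/7)/(s² + 6)


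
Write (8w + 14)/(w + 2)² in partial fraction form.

(8w + 14) = A(w + 2) + B. At w = -2: B = 8·(-2) + 14 = -2. Coeff of w: A = 8
Result: 8/(w + 2) - 2/(w + 2)²


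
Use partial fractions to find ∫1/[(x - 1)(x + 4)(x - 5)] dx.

Cover-up: A = -1/20, B = 1/45, C = 1/36. Decomposition: (-1/20)/(x - 1) + (1/45)/(x + 4) + (1/36)/(x - 5). Integrate each term: (-1/20) ln|(x - 1)| + (1/45) ln|(x + 4)| + (1/36) ln|(x - 5)| + C


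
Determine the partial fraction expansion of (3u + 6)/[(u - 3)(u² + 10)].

At u=3: A = (3·3 + 6)/(3² + 10) = 15/19. B = -A = -15/19, C = 3 - 3·A = 12/19
Result: (15/19)/(u - 3) - ((15/19)u - 12/19)/(u² + 10)


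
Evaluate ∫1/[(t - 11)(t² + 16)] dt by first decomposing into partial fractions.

Cover-up at t=11: α = 1/(11²+16) = 1/137. Coeff matching: β = -1/137, γ = -11/137. Decomposition: (1/137)/(t - 11) - ((1/137)t + 11/137)/(t² + 16). Integrate: linear → ln, quadratic → (1/2)ln + arctan: (1/137) ln|(t - 11)| - (1/274) ln(t² + 16) - (11/548) arctan(t/4) + C


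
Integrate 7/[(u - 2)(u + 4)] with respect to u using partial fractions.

Decompose: 7/[(u - 2)(u + 4)] = (7/6)/(u - 2) - (7/6)/(u + 4). Integrate each term: (7/6) ln|(u - 2)| - (7/6) ln|(u + 4)| + C


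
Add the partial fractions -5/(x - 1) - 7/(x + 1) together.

Common denominator (x - 1)(x + 1). Numerator: -5(x + 1) - 7(x - 1) = (-5x - 5) - (7x - 7) = -12x + 2
Result: (-12x + 2)/[(x - 1)(x + 1)]


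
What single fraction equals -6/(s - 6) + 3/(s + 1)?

Common denominator (s - 6)(s + 1). Numerator: -6(s + 1) + 3(s - 6) = (-6s - 6) + (3s - 18) = -3s - 24
Result: (-3s - 24)/[(s - 6)(s + 1)]


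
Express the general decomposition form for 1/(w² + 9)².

Repeated quadratic factor: (Aw + B)/(w² + 9) + (Cw + D)/(w² + 9)²


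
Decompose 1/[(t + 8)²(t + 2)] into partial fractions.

Cover-up at t=-2: C = 1/(-2 + 8)² = 1/36. Cover-up at t=-8: B = 1/(-8 + 2) = -1/6. Comparing t² coeff: A = -C = -1/36
Result: (-1/36)/(t + 8) - (1/6)/(t + 8)² + (1/36)/(t + 2)


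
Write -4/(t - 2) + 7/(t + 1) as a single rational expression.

Common denominator (t - 2)(t + 1). Numerator: -4(t + 1) + 7(t - 2) = (-4t - 4) + (7t - 14) = 3t - 18
Result: (3t - 18)/[(t - 2)(t + 1)]


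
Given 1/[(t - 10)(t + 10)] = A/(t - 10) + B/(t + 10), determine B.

Cover-up at t = -10: B = 1/(-10 - 10) = -1/20


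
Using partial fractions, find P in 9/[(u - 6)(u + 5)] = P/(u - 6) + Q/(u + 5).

Cover-up at u = 6: P = 9/(6 + 5) = 9/11


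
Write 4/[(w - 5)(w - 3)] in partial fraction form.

4/(w - 5)(w - 3) = A/(w - 5) + B/(w - 3). A = 4/(5 - 3) = 2, B = 4/(3 - 5) = -2
Result: 2/(w - 5) - 2/(w - 3)


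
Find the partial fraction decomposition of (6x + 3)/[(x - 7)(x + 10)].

At x=7: α = (6·7 + 3)/(7 + 10) = 45/17. At x=-10: β = (6·(-10) + 3)/(-10 - 7) = 57/17
Result: (45/17)/(x - 7) + (57/17)/(x + 10)


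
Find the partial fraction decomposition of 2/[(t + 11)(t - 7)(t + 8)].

Using cover-up method: A = 1/27, B = 1/135, C = -2/45
Result: (1/27)/(t + 11) + (1/135)/(t - 7) - (2/45)/(t + 8)


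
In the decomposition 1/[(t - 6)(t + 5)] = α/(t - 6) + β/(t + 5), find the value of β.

Cover-up at t = -5: β = 1/(-5 - 6) = -1/11


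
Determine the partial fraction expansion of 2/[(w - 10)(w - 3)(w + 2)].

Using cover-up method: α = 1/42, β = -2/35, γ = 1/30
Result: (1/42)/(w - 10) - (2/35)/(w - 3) + (1/30)/(w + 2)


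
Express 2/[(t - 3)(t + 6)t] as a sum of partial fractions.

Using cover-up method: A = 2/27, B = 1/27, C = -1/9
Result: (2/27)/(t - 3) + (1/27)/(t + 6) - (1/9)/t


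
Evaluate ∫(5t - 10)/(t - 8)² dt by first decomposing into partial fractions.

Decompose: A = 5, B = 5·8 - 10 = 30, so (5t - 10)/(t - 8)² = 5/(t - 8) + 30/(t - 8)². Integrate: ∫ A/(t - 8) dt = 5 ln|(t - 8)|; ∫ B/(t - 8)² dt = -30/(t - 8). Sum: 5 ln|(t - 8)| - 30/(t - 8) + C


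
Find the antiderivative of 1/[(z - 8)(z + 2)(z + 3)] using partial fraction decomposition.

Cover-up: P = 1/110, Q = -1/10, R = 1/11. Decomposition: (1/110)/(z - 8) - (1/10)/(z + 2) + (1/11)/(z + 3). Integrate each term: (1/110) ln|(z - 8)| - (1/10) ln|(z + 2)| + (1/11) ln|(z + 3)| + C


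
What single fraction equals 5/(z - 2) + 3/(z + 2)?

Common denominator (z - 2)(z + 2). Numerator: 5(z + 2) + 3(z - 2) = (5z + 10) + (3z - 6) = 8z + 4
Result: (8z + 4)/[(z - 2)(z + 2)]


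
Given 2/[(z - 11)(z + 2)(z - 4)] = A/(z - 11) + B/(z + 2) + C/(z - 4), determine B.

Cover-up at z = -2: B = 2/[(-2 - 11)(-2 - 4)] = 2/[(-13)(-6)] = 2/78 = 1/39


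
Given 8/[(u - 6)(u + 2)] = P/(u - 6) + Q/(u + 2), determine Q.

Cover-up at u = -2: Q = 8/(-2 - 6) = -8/8 = -1


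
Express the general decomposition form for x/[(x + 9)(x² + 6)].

Linear + irreducible quadratic: P/(x + 9) + (Qx + R)/(x² + 6)


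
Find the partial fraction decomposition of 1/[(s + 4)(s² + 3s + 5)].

Cover-up at s = -4: A = 1/((-4)² + 3·(-4) + 5) = 1/9. Then B = -A = -1/9, C = -A·(3 - 4) = 1/9
Result: (1/9)/(s + 4) - ((1/9)s - 1/9)/(s² + 3s + 5)


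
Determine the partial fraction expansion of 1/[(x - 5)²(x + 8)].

Cover-up at x=-8: R = 1/(-8 - 5)² = 1/169. Cover-up at x=5: Q = 1/(5 + 8) = 1/13. Comparing x² coeff: P = -R = -1/169
Result: (-1/169)/(x - 5) + (1/13)/(x - 5)² + (1/169)/(x + 8)


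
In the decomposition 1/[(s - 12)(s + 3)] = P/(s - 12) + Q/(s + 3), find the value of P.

Cover-up at s = 12: P = 1/(12 + 3) = 1/15


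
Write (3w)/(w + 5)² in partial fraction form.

(3w) = A(w + 5) + B. At w = -5: B = 3·(-5) + 0 = -15. Coeff of w: A = 3
Result: 3/(w + 5) - 15/(w + 5)²


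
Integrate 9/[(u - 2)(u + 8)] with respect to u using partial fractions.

Decompose: 9/[(u - 2)(u + 8)] = (9/10)/(u - 2) - (9/10)/(u + 8). Integrate each term: (9/10) ln|(u - 2)| - (9/10) ln|(u + 8)| + C


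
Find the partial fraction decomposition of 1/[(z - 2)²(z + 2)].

Cover-up at z=-2: R = 1/(-2 - 2)² = 1/16. Cover-up at z=2: Q = 1/(2 + 2) = 1/4. Comparing z² coeff: P = -R = -1/16
Result: (-1/16)/(z - 2) + (1/4)/(z - 2)² + (1/16)/(z + 2)


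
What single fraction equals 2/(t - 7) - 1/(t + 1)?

Common denominator (t - 7)(t + 1). Numerator: 2(t + 1) - 1(t - 7) = (2t + 2) - (t - 7) = t + 9
Result: (t + 9)/[(t - 7)(t + 1)]


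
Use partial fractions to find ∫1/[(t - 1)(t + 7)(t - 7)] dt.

Cover-up: P = -1/48, Q = 1/112, R = 1/84. Decomposition: (-1/48)/(t - 1) + (1/112)/(t + 7) + (1/84)/(t - 7). Integrate each term: (-1/48) ln|(t - 1)| + (1/112) ln|(t + 7)| + (1/84) ln|(t - 7)| + C


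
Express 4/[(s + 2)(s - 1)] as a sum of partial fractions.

4/(s + 2)(s - 1) = A/(s + 2) + B/(s - 1). A = 4/(-2 - 1) = -4/3, B = 4/(1 + 2) = 4/3
Result: (-4/3)/(s + 2) + (4/3)/(s - 1)


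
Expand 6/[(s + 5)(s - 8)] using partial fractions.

6/(s + 5)(s - 8) = A/(s + 5) + B/(s - 8). A = 6/(-5 - 8) = -6/13, B = 6/(8 + 5) = 6/13
Result: (-6/13)/(s + 5) + (6/13)/(s - 8)


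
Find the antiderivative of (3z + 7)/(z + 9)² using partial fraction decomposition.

Decompose: P = 3, Q = 3·(-9) + 7 = -20, so (3z + 7)/(z + 9)² = 3/(z + 9) - 20/(z + 9)². Integrate: ∫ P/(z + 9) dz = 3 ln|(z + 9)|; ∫ Q/(z + 9)² dz = 20/(z + 9). Sum: 3 ln|(z + 9)| + 20/(z + 9) + C


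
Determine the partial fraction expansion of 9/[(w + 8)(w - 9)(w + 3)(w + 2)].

Using Heaviside cover-up: (-3/170)/(w + 8) + (3/748)/(w - 9) + (3/20)/(w + 3) - (3/22)/(w + 2)


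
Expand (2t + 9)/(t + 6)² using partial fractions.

(2t + 9) = A(t + 6) + B. At t = -6: B = 2·(-6) + 9 = -3. Coeff of t: A = 2
Result: 2/(t + 6) - 3/(t + 6)²


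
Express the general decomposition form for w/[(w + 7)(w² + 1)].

Linear + irreducible quadratic: A/(w + 7) + (Bw + C)/(w² + 1)


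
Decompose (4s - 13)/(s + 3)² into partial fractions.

(4s - 13) = A(s + 3) + B. At s = -3: B = 4·(-3) - 13 = -25. Coeff of s: A = 4
Result: 4/(s + 3) - 25/(s + 3)²


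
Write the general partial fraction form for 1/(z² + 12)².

Repeated quadratic factor: (αz + β)/(z² + 12) + (γz + δ)/(z² + 12)²


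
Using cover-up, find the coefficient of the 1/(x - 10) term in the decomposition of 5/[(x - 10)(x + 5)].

Cover (x - 10), set x=10: 5/((x + 5) at x=10) = 5/(15) = 1/3


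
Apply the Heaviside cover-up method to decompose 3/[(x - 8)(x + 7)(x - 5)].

Cover (x - 8), x=8: P = 3/[(8 + 7)(8 - 5)] = 1/15. Cover (x + 7), x=-7: Q = 3/[(-7 - 8)(-7 - 5)] = 1/60. Cover (x - 5), x=5: R = 3/[(5 - 8)(5 + 7)] = -1/12.
Result: (1/15)/(x - 8) + (1/60)/(x + 7) - (1/12)/(x - 5)


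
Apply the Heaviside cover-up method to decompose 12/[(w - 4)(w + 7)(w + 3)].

Cover (w - 4), w=4: A = 12/[(4 + 7)(4 + 3)] = 12/77. Cover (w + 7), w=-7: B = 12/[(-7 - 4)(-7 + 3)] = 3/11. Cover (w + 3), w=-3: C = 12/[(-3 - 4)(-3 + 7)] = -3/7.
Result: (12/77)/(w - 4) + (3/11)/(w + 7) - (3/7)/(w + 3)


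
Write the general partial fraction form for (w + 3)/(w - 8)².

Repeated linear factor: α/(w - 8) + β/(w - 8)²


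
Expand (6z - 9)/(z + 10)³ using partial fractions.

(6z - 9) = α(z + 10)² + β(z + 10) + γ. At z = -10: γ = 6·(-10) - 9 = -69. Coefficients: α = 0, β = 6
Result: 6/(z + 10)² - 69/(z + 10)³


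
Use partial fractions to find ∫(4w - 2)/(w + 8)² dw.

Decompose: A = 4, B = 4·(-8) - 2 = -34, so (4w - 2)/(w + 8)² = 4/(w + 8) - 34/(w + 8)². Integrate: ∫ A/(w + 8) dw = 4 ln|(w + 8)|; ∫ B/(w + 8)² dw = 34/(w + 8). Sum: 4 ln|(w + 8)| + 34/(w + 8) + C


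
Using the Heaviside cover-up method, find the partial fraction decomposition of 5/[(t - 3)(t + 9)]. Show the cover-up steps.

Cover (t - 3): set t=3, get α = 5/(3 + 9) = 5/12. Cover (t + 9): set t=-9, get β = 5/(-9 - 3) = -5/12.
Result: (5/12)/(t - 3) - (5/12)/(t + 9)


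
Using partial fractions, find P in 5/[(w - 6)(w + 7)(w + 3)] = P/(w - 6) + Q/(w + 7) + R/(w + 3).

Cover-up at w = 6: P = 5/[(6 + 7)(6 + 3)] = 5/[(13)(9)] = 5/117


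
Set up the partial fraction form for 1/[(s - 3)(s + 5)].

Distinct linear factors: A/(s - 3) + B/(s + 5)


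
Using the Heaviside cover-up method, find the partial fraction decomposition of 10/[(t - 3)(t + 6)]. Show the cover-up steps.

Cover (t - 3): set t=3, get A = 10/(3 + 6) = 10/9. Cover (t + 6): set t=-6, get B = 10/(-6 - 3) = -10/9.
Result: (10/9)/(t - 3) - (10/9)/(t + 6)


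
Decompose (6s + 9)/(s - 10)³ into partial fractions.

(6s + 9) = A(s - 10)² + B(s - 10) + C. At s = 10: C = 6·10 + 9 = 69. Coefficients: A = 0, B = 6
Result: 6/(s - 10)² + 69/(s - 10)³


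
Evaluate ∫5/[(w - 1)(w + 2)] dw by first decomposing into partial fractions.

Decompose: 5/[(w - 1)(w + 2)] = (5/3)/(w - 1) - (5/3)/(w + 2). Integrate each term: (5/3) ln|(w - 1)| - (5/3) ln|(w + 2)| + C


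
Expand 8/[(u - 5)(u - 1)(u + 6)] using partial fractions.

Using cover-up method: A = 2/11, B = -2/7, C = 8/77
Result: (2/11)/(u - 5) - (2/7)/(u - 1) + (8/77)/(u + 6)


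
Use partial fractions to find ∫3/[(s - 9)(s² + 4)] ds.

Cover-up at s=9: α = 3/(9²+4) = 3/85. Coeff matching: β = -3/85, γ = -27/85. Decomposition: (3/85)/(s - 9) - ((3/85)s + 27/85)/(s² + 4). Integrate: linear → ln, quadratic → (1/2)ln + arctan: (3/85) ln|(s - 9)| - (3/170) ln(s² + 4) - (27/170) arctan(s/2) + C


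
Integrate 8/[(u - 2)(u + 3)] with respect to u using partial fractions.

Decompose: 8/[(u - 2)(u + 3)] = (8/5)/(u - 2) - (8/5)/(u + 3). Integrate each term: (8/5) ln|(u - 2)| - (8/5) ln|(u + 3)| + C


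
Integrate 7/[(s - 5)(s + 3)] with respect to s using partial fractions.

Decompose: 7/[(s - 5)(s + 3)] = (7/8)/(s - 5) - (7/8)/(s + 3). Integrate each term: (7/8) ln|(s - 5)| - (7/8) ln|(s + 3)| + C


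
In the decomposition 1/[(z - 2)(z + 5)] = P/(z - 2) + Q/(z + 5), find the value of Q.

Cover-up at z = -5: Q = 1/(-5 - 2) = -1/7


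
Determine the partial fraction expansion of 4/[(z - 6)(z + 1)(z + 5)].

Using cover-up method: α = 4/77, β = -1/7, γ = 1/11
Result: (4/77)/(z - 6) - (1/7)/(z + 1) + (1/11)/(z + 5)


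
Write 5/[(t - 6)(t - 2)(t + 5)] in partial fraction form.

Using cover-up method: α = 5/44, β = -5/28, γ = 5/77
Result: (5/44)/(t - 6) - (5/28)/(t - 2) + (5/77)/(t + 5)


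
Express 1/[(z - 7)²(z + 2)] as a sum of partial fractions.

Cover-up at z=-2: R = 1/(-2 - 7)² = 1/81. Cover-up at z=7: Q = 1/(7 + 2) = 1/9. Comparing z² coeff: P = -R = -1/81
Result: (-1/81)/(z - 7) + (1/9)/(z - 7)² + (1/81)/(z + 2)


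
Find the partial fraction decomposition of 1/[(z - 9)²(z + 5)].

Cover-up at z=-5: γ = 1/(-5 - 9)² = 1/196. Cover-up at z=9: β = 1/(9 + 5) = 1/14. Comparing z² coeff: α = -γ = -1/196
Result: (-1/196)/(z - 9) + (1/14)/(z - 9)² + (1/196)/(z + 5)


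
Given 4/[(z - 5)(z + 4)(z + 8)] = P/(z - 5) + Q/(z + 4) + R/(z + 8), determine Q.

Cover-up at z = -4: Q = 4/[(-4 - 5)(-4 + 8)] = 4/[(-9)(4)] = -4/36 = -1/9


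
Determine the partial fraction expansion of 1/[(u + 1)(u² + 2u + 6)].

Cover-up at u = -1: P = 1/((-1)² + 2·(-1) + 6) = 1/5. Then Q = -P = -1/5, R = -P·(2 - 1) = -1/5
Result: (1/5)/(u + 1) - ((1/5)u + 1/5)/(u² + 2u + 6)


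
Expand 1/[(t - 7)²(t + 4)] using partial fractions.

Cover-up at t=-4: C = 1/(-4 - 7)² = 1/121. Cover-up at t=7: B = 1/(7 + 4) = 1/11. Comparing t² coeff: A = -C = -1/121
Result: (-1/121)/(t - 7) + (1/11)/(t - 7)² + (1/121)/(t + 4)


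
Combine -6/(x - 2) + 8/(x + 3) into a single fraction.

Common denominator (x - 2)(x + 3). Numerator: -6(x + 3) + 8(x - 2) = (-6x - 18) + (8x - 16) = 2x - 34
Result: (2x - 34)/[(x - 2)(x + 3)]


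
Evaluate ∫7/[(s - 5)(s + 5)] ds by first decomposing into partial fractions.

Decompose: 7/[(s - 5)(s + 5)] = (7/10)/(s - 5) - (7/10)/(s + 5). Integrate each term: (7/10) ln|(s - 5)| - (7/10) ln|(s + 5)| + C


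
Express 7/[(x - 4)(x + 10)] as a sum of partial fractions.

7/(x - 4)(x + 10) = α/(x - 4) + β/(x + 10). α = 7/(4 + 10) = 1/2, β = 7/(-10 - 4) = -1/2
Result: (1/2)/(x - 4) - (1/2)/(x + 10)


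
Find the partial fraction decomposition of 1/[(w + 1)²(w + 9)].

Cover-up at w=-9: γ = 1/(-9 + 1)² = 1/64. Cover-up at w=-1: β = 1/(-1 + 9) = 1/8. Comparing w² coeff: α = -γ = -1/64
Result: (-1/64)/(w + 1) + (1/8)/(w + 1)² + (1/64)/(w + 9)


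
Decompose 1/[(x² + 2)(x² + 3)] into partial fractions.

Coefficient matching gives A = C = 0, B = 1/(3-2) = 1, D = -B = -1
Result: 1/(x² + 2) - 1/(x² + 3)


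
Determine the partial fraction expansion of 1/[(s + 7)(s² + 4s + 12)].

Cover-up at s = -7: P = 1/((-7)² + 4·(-7) + 12) = 1/33. Then Q = -P = -1/33, R = -P·(4 - 7) = 1/11
Result: (1/33)/(s + 7) - ((1/33)s - 1/11)/(s² + 4s + 12)


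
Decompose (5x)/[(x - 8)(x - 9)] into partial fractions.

At x=8: α = (5·8 + 0)/(8 - 9) = -40. At x=9: β = (5·9 + 0)/(9 - 8) = 45
Result: -40/(x - 8) + 45/(x - 9)


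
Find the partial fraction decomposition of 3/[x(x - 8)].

3/x(x - 8) = P/x + Q/(x - 8). P = 3/(0 - 8) = -3/8, Q = 3/(8 - 0) = 3/8
Result: (-3/8)/x + (3/8)/(x - 8)


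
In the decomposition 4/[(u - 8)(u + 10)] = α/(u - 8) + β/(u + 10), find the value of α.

Cover-up at u = 8: α = 4/(8 + 10) = 4/18 = 2/9


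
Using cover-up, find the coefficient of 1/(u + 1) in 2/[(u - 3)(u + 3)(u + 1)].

Cover (u + 1), set u=-1: 2/[(-1 - 3)(-1 + 3)] = -1/4


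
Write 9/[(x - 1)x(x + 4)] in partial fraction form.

Using cover-up method: α = 9/5, β = -9/4, γ = 9/20
Result: (9/5)/(x - 1) - (9/4)/x + (9/20)/(x + 4)


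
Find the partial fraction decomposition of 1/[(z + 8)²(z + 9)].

Cover-up at z=-9: γ = 1/(-9 + 8)² = 1. Cover-up at z=-8: β = 1/(-8 + 9) = 1. Comparing z² coeff: α = -γ = -1
Result: -1/(z + 8) + 1/(z + 8)² + 1/(z + 9)


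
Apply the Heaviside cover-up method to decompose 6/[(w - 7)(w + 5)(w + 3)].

Cover (w - 7), w=7: P = 6/[(7 + 5)(7 + 3)] = 1/20. Cover (w + 5), w=-5: Q = 6/[(-5 - 7)(-5 + 3)] = 1/4. Cover (w + 3), w=-3: R = 6/[(-3 - 7)(-3 + 5)] = -3/10.
Result: (1/20)/(w - 7) + (1/4)/(w + 5) - (3/10)/(w + 3)


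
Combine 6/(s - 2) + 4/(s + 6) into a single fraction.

Common denominator (s - 2)(s + 6). Numerator: 6(s + 6) + 4(s - 2) = (6s + 36) + (4s - 8) = 10s + 28
Result: (10s + 28)/[(s - 2)(s + 6)]


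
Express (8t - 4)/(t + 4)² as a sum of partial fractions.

(8t - 4) = A(t + 4) + B. At t = -4: B = 8·(-4) - 4 = -36. Coeff of t: A = 8
Result: 8/(t + 4) - 36/(t + 4)²


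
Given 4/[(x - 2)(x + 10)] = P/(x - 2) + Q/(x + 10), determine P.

Cover-up at x = 2: P = 4/(2 + 10) = 4/12 = 1/3


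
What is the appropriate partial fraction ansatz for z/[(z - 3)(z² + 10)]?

Linear + irreducible quadratic: P/(z - 3) + (Qz + R)/(z² + 10)


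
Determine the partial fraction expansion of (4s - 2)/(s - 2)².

(4s - 2) = α(s - 2) + β. At s = 2: β = 4·2 - 2 = 6. Coeff of s: α = 4
Result: 4/(s - 2) + 6/(s - 2)²


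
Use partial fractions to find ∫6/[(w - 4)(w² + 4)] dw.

Cover-up at w=4: P = 6/(4²+4) = 3/10. Coeff matching: Q = -3/10, R = -6/5. Decomposition: (3/10)/(w - 4) - ((3/10)w + 6/5)/(w² + 4). Integrate: linear → ln, quadratic → (1/2)ln + arctan: (3/10) ln|(w - 4)| - (3/20) ln(w² + 4) - (3/5) arctan(w/2) + C


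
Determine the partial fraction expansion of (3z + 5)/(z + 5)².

(3z + 5) = A(z + 5) + B. At z = -5: B = 3·(-5) + 5 = -10. Coeff of z: A = 3
Result: 3/(z + 5) - 10/(z + 5)²


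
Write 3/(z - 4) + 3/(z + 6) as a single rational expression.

Common denominator (z - 4)(z + 6). Numerator: 3(z + 6) + 3(z - 4) = (3z + 18) + (3z - 12) = 6z + 6
Result: (6z + 6)/[(z - 4)(z + 6)]


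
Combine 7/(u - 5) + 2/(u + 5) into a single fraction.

Common denominator (u - 5)(u + 5). Numerator: 7(u + 5) + 2(u - 5) = (7u + 35) + (2u - 10) = 9u + 25
Result: (9u + 25)/[(u - 5)(u + 5)]


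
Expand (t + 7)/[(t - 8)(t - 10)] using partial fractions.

At t=8: P = (1·8 + 7)/(8 - 10) = -15/2. At t=10: Q = (1·10 + 7)/(10 - 8) = 17/2
Result: (-15/2)/(t - 8) + (17/2)/(t - 10)


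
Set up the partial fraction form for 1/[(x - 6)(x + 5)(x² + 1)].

Two linear + quadratic: α/(x - 6) + β/(x + 5) + (γx + δ)/(x² + 1)


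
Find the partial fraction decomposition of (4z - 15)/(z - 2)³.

(4z - 15) = α(z - 2)² + β(z - 2) + γ. At z = 2: γ = 4·2 - 15 = -7. Coefficients: α = 0, β = 4
Result: 4/(z - 2)² - 7/(z - 2)³


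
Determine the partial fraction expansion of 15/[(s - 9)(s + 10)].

15/(s - 9)(s + 10) = A/(s - 9) + B/(s + 10). A = 15/(9 + 10) = 15/19, B = 15/(-10 - 9) = -15/19
Result: (15/19)/(s - 9) - (15/19)/(s + 10)


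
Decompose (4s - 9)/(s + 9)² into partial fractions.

(4s - 9) = P(s + 9) + Q. At s = -9: Q = 4·(-9) - 9 = -45. Coeff of s: P = 4
Result: 4/(s + 9) - 45/(s + 9)²


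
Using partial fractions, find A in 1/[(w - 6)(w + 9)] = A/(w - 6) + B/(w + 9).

Cover-up at w = 6: A = 1/(6 + 9) = 1/15


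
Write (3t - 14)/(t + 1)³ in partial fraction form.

(3t - 14) = P(t + 1)² + Q(t + 1) + R. At t = -1: R = 3·(-1) - 14 = -17. Coefficients: P = 0, Q = 3
Result: 3/(t + 1)² - 17/(t + 1)³


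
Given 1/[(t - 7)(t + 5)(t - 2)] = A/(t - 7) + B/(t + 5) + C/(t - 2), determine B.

Cover-up at t = -5: B = 1/[(-5 - 7)(-5 - 2)] = 1/[(-12)(-7)] = 1/84


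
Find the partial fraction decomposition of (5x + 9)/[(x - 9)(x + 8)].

At x=9: P = (5·9 + 9)/(9 + 8) = 54/17. At x=-8: Q = (5·(-8) + 9)/(-8 - 9) = 31/17
Result: (54/17)/(x - 9) + (31/17)/(x + 8)


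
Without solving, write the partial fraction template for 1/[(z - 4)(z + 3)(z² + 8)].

Two linear + quadratic: α/(z - 4) + β/(z + 3) + (γz + δ)/(z² + 8)


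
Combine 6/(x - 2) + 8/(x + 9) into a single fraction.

Common denominator (x - 2)(x + 9). Numerator: 6(x + 9) + 8(x - 2) = (6x + 54) + (8x - 16) = 14x + 38
Result: (14x + 38)/[(x - 2)(x + 9)]


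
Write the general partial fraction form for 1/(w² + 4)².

Repeated quadratic factor: (αw + β)/(w² + 4) + (γw + δ)/(w² + 4)²


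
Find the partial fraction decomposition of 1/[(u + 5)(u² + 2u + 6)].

Cover-up at u = -5: A = 1/((-5)² + 2·(-5) + 6) = 1/21. Then B = -A = -1/21, C = -A·(2 - 5) = 1/7
Result: (1/21)/(u + 5) - ((1/21)u - 1/7)/(u² + 2u + 6)


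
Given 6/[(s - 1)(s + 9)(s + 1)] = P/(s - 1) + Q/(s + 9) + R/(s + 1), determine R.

Cover-up at s = -1: R = 6/[(-1 - 1)(-1 + 9)] = 6/[(-2)(8)] = -6/16 = -3/8


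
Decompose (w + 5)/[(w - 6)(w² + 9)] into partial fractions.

At w=6: A = (1·6 + 5)/(6² + 9) = 11/45. B = -A = -11/45, C = 1 - 6·A = -7/15
Result: (11/45)/(w - 6) - ((11/45)w + 7/15)/(w² + 9)


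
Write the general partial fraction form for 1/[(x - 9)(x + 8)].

Distinct linear factors: P/(x - 9) + Q/(x + 8)


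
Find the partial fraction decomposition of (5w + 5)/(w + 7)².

(5w + 5) = α(w + 7) + β. At w = -7: β = 5·(-7) + 5 = -30. Coeff of w: α = 5
Result: 5/(w + 7) - 30/(w + 7)²


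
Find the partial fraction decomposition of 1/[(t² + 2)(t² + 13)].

Coefficient matching gives α = γ = 0, β = 1/(13-2) = 1/11, δ = -β = -1/11
Result: (1/11)/(t² + 2) - (1/11)/(t² + 13)


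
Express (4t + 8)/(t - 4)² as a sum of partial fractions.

(4t + 8) = A(t - 4) + B. At t = 4: B = 4·4 + 8 = 24. Coeff of t: A = 4
Result: 4/(t - 4) + 24/(t - 4)²


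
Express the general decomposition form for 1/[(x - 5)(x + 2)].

Distinct linear factors: P/(x - 5) + Q/(x + 2)


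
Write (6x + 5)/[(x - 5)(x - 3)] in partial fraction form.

At x=5: P = (6·5 + 5)/(5 - 3) = 35/2. At x=3: Q = (6·3 + 5)/(3 - 5) = -23/2
Result: (35/2)/(x - 5) - (23/2)/(x - 3)


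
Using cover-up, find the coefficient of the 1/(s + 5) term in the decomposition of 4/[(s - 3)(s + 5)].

Cover (s + 5), set s=-5: 4/((s - 3) at s=-5) = 4/(-8) = -1/2


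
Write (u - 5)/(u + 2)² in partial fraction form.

(u - 5) = A(u + 2) + B. At u = -2: B = 1·(-2) - 5 = -7. Coeff of u: A = 1
Result: 1/(u + 2) - 7/(u + 2)²


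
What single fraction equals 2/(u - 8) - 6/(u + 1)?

Common denominator (u - 8)(u + 1). Numerator: 2(u + 1) - 6(u - 8) = (2u + 2) - (6u - 48) = -4u + 50
Result: (-4u + 50)/[(u - 8)(u + 1)]


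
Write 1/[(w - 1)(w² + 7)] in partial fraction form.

Cover-up at w = 1: α = 1/(1² + 7) = 1/8. Then β = -α = -1/8, γ = -α·(0 + 1) = -1/8
Result: (1/8)/(w - 1) - ((1/8)w + 1/8)/(w² + 7)


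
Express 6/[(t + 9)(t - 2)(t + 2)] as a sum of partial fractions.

Using cover-up method: A = 6/77, B = 3/22, C = -3/14
Result: (6/77)/(t + 9) + (3/22)/(t - 2) - (3/14)/(t + 2)


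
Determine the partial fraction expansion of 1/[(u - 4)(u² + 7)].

Cover-up at u = 4: A = 1/(4² + 7) = 1/23. Then B = -A = -1/23, C = -A·(0 + 4) = -4/23
Result: (1/23)/(u - 4) - ((1/23)u + 4/23)/(u² + 7)


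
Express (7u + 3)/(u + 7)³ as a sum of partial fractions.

(7u + 3) = α(u + 7)² + β(u + 7) + γ. At u = -7: γ = 7·(-7) + 3 = -46. Coefficients: α = 0, β = 7
Result: 7/(u + 7)² - 46/(u + 7)³


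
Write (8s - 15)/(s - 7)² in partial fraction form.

(8s - 15) = A(s - 7) + B. At s = 7: B = 8·7 - 15 = 41. Coeff of s: A = 8
Result: 8/(s - 7) + 41/(s - 7)²


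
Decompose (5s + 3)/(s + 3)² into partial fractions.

(5s + 3) = A(s + 3) + B. At s = -3: B = 5·(-3) + 3 = -12. Coeff of s: A = 5
Result: 5/(s + 3) - 12/(s + 3)²


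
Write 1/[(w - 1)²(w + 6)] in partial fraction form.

Cover-up at w=-6: C = 1/(-6 - 1)² = 1/49. Cover-up at w=1: B = 1/(1 + 6) = 1/7. Comparing w² coeff: A = -C = -1/49
Result: (-1/49)/(w - 1) + (1/7)/(w - 1)² + (1/49)/(w + 6)


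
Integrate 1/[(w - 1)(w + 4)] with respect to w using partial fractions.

Decompose: 1/[(w - 1)(w + 4)] = (1/5)/(w - 1) - (1/5)/(w + 4). Integrate each term: (1/5) ln|(w - 1)| - (1/5) ln|(w + 4)| + C


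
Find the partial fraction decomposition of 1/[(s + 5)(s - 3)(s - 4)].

Using cover-up method: P = 1/72, Q = -1/8, R = 1/9
Result: (1/72)/(s + 5) - (1/8)/(s - 3) + (1/9)/(s - 4)


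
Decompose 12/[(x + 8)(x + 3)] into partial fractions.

12/(x + 8)(x + 3) = α/(x + 8) + β/(x + 3). α = 12/(-8 + 3) = -12/5, β = 12/(-3 + 8) = 12/5
Result: (-12/5)/(x + 8) + (12/5)/(x + 3)


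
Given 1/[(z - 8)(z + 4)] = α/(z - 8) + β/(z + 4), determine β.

Cover-up at z = -4: β = 1/(-4 - 8) = -1/12


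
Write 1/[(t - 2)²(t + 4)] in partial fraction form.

Cover-up at t=-4: C = 1/(-4 - 2)² = 1/36. Cover-up at t=2: B = 1/(2 + 4) = 1/6. Comparing t² coeff: A = -C = -1/36
Result: (-1/36)/(t - 2) + (1/6)/(t - 2)² + (1/36)/(t + 4)


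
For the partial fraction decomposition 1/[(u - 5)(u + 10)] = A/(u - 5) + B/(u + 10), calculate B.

Cover-up at u = -10: B = 1/(-10 - 5) = -1/15


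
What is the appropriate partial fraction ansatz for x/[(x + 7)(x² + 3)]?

Linear + irreducible quadratic: A/(x + 7) + (Bx + C)/(x² + 3)


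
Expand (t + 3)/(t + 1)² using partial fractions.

(t + 3) = A(t + 1) + B. At t = -1: B = 1·(-1) + 3 = 2. Coeff of t: A = 1
Result: 1/(t + 1) + 2/(t + 1)²


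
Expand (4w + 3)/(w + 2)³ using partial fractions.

(4w + 3) = α(w + 2)² + β(w + 2) + γ. At w = -2: γ = 4·(-2) + 3 = -5. Coefficients: α = 0, β = 4
Result: 4/(w + 2)² - 5/(w + 2)³


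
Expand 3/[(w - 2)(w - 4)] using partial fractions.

3/(w - 2)(w - 4) = α/(w - 2) + β/(w - 4). α = 3/(2 - 4) = -3/2, β = 3/(4 - 2) = 3/2
Result: (-3/2)/(w - 2) + (3/2)/(w - 4)


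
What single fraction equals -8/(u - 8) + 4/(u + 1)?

Common denominator (u - 8)(u + 1). Numerator: -8(u + 1) + 4(u - 8) = (-8u - 8) + (4u - 32) = -4u - 40
Result: (-4u - 40)/[(u - 8)(u + 1)]


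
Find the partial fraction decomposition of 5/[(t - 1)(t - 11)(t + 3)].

Using cover-up method: A = -1/8, B = 1/28, C = 5/56
Result: (-1/8)/(t - 1) + (1/28)/(t - 11) + (5/56)/(t + 3)


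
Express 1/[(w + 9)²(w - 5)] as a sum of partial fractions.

Cover-up at w=5: C = 1/(5 + 9)² = 1/196. Cover-up at w=-9: B = 1/(-9 - 5) = -1/14. Comparing w² coeff: A = -C = -1/196
Result: (-1/196)/(w + 9) - (1/14)/(w + 9)² + (1/196)/(w - 5)


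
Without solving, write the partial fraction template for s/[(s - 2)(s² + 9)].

Linear + irreducible quadratic: α/(s - 2) + (βs + γ)/(s² + 9)


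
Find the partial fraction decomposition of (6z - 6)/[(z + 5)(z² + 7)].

At z=-5: α = (6·(-5) - 6)/((-5)² + 7) = -9/8. β = -α = 9/8, γ = 6 - (-5)·α = 3/8
Result: (-9/8)/(z + 5) + ((9/8)z + 3/8)/(z² + 7)


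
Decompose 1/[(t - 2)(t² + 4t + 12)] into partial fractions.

Cover-up at t = 2: P = 1/(2² + 4·2 + 12) = 1/24. Then Q = -P = -1/24, R = -P·(4 + 2) = -1/4
Result: (1/24)/(t - 2) - ((1/24)t + 1/4)/(t² + 4t + 12)


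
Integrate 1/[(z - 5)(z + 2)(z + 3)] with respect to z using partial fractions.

Cover-up: A = 1/56, B = -1/7, C = 1/8. Decomposition: (1/56)/(z - 5) - (1/7)/(z + 2) + (1/8)/(z + 3). Integrate each term: (1/56) ln|(z - 5)| - (1/7) ln|(z + 2)| + (1/8) ln|(z + 3)| + C


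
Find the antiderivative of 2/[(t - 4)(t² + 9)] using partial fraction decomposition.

Cover-up at t=4: P = 2/(4²+9) = 2/25. Coeff matching: Q = -2/25, R = -8/25. Decomposition: (2/25)/(t - 4) - ((2/25)t + 8/25)/(t² + 9). Integrate: linear → ln, quadratic → (1/2)ln + arctan: (2/25) ln|(t - 4)| - (1/25) ln(t² + 9) - (8/75) arctan(t/3) + C


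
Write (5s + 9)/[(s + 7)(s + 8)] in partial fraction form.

At s=-7: P = (5·(-7) + 9)/(-7 + 8) = -26. At s=-8: Q = (5·(-8) + 9)/(-8 + 7) = 31
Result: -26/(s + 7) + 31/(s + 8)


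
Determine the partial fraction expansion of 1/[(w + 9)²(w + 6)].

Cover-up at w=-6: R = 1/(-6 + 9)² = 1/9. Cover-up at w=-9: Q = 1/(-9 + 6) = -1/3. Comparing w² coeff: P = -R = -1/9
Result: (-1/9)/(w + 9) - (1/3)/(w + 9)² + (1/9)/(w + 6)


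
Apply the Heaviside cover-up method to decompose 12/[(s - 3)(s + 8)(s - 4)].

Cover (s - 3), s=3: A = 12/[(3 + 8)(3 - 4)] = -12/11. Cover (s + 8), s=-8: B = 12/[(-8 - 3)(-8 - 4)] = 1/11. Cover (s - 4), s=4: C = 12/[(4 - 3)(4 + 8)] = 1.
Result: (-12/11)/(s - 3) + (1/11)/(s + 8) + 1/(s - 4)


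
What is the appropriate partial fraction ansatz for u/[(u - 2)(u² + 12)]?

Linear + irreducible quadratic: α/(u - 2) + (βu + γ)/(u² + 12)


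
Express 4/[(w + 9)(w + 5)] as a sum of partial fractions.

4/(w + 9)(w + 5) = P/(w + 9) + Q/(w + 5). P = 4/(-9 + 5) = -1, Q = 4/(-5 + 9) = 1
Result: -1/(w + 9) + 1/(w + 5)


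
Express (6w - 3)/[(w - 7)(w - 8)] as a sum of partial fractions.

At w=7: A = (6·7 - 3)/(7 - 8) = -39. At w=8: B = (6·8 - 3)/(8 - 7) = 45
Result: -39/(w - 7) + 45/(w - 8)


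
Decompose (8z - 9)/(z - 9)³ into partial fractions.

(8z - 9) = α(z - 9)² + β(z - 9) + γ. At z = 9: γ = 8·9 - 9 = 63. Coefficients: α = 0, β = 8
Result: 8/(z - 9)² + 63/(z - 9)³


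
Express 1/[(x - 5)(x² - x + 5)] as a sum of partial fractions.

Cover-up at x = 5: A = 1/(5² - 1·5 + 5) = 1/25. Then B = -A = -1/25, C = -A·(-1 + 5) = -4/25
Result: (1/25)/(x - 5) - ((1/25)x + 4/25)/(x² - x + 5)


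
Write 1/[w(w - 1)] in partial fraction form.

1/w(w - 1) = A/w + B/(w - 1). A = 1/(0 - 1) = -1, B = 1/(1 - 0) = 1
Result: -1/w + 1/(w - 1)


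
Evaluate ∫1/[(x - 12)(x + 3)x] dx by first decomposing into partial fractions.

Cover-up: A = 1/180, B = 1/45, C = -1/36. Decomposition: (1/180)/(x - 12) + (1/45)/(x + 3) - (1/36)/x. Integrate each term: (1/180) ln|(x - 12)| + (1/45) ln|(x + 3)| - (1/36) ln|x| + C


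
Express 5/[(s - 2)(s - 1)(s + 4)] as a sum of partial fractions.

Using cover-up method: P = 5/6, Q = -1, R = 1/6
Result: (5/6)/(s - 2) - 1/(s - 1) + (1/6)/(s + 4)


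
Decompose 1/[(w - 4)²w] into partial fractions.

Cover-up at w=0: γ = 1/(0 - 4)² = 1/16. Cover-up at w=4: β = 1/(4 - 0) = 1/4. Comparing w² coeff: α = -γ = -1/16
Result: (-1/16)/(w - 4) + (1/4)/(w - 4)² + (1/16)/w


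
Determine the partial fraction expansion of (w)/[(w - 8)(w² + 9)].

At w=8: α = (1·8 + 0)/(8² + 9) = 8/73. β = -α = -8/73, γ = 1 - 8·α = 9/73
Result: (8/73)/(w - 8) - ((8/73)w - 9/73)/(w² + 9)


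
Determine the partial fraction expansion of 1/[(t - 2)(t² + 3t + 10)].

Cover-up at t = 2: P = 1/(2² + 3·2 + 10) = 1/20. Then Q = -P = -1/20, R = -P·(3 + 2) = -1/4
Result: (1/20)/(t - 2) - ((1/20)t + 1/4)/(t² + 3t + 10)


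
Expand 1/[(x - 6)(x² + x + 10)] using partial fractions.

Cover-up at x = 6: α = 1/(6² + 1·6 + 10) = 1/52. Then β = -α = -1/52, γ = -α·(1 + 6) = -7/52
Result: (1/52)/(x - 6) - ((1/52)x + 7/52)/(x² + x + 10)


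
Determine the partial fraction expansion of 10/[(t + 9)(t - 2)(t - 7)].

Using cover-up method: A = 5/88, B = -2/11, C = 1/8
Result: (5/88)/(t + 9) - (2/11)/(t - 2) + (1/8)/(t - 7)


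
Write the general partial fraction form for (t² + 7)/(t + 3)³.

Repeated linear factor (power 3): P/(t + 3) + Q/(t + 3)² + R/(t + 3)³


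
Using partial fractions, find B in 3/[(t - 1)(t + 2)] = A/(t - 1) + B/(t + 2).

Cover-up at t = -2: B = 3/(-2 - 1) = -3/3 = -1


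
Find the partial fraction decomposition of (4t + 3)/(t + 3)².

(4t + 3) = P(t + 3) + Q. At t = -3: Q = 4·(-3) + 3 = -9. Coeff of t: P = 4
Result: 4/(t + 3) - 9/(t + 3)²


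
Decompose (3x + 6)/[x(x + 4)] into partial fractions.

At x=0: α = (3·0 + 6)/(0 + 4) = 3/2. At x=-4: β = (3·(-4) + 6)/(-4 - 0) = 3/2
Result: (3/2)/x + (3/2)/(x + 4)


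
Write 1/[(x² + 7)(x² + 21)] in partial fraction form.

Coefficient matching gives P = R = 0, Q = 1/(21-7) = 1/14, S = -Q = -1/14
Result: (1/14)/(x² + 7) - (1/14)/(x² + 21)


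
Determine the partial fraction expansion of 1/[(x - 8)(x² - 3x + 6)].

Cover-up at x = 8: α = 1/(8² - 3·8 + 6) = 1/46. Then β = -α = -1/46, γ = -α·(-3 + 8) = -5/46
Result: (1/46)/(x - 8) - ((1/46)x + 5/46)/(x² - 3x + 6)


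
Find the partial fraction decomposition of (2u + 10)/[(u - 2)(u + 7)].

At u=2: P = (2·2 + 10)/(2 + 7) = 14/9. At u=-7: Q = (2·(-7) + 10)/(-7 - 2) = 4/9
Result: (14/9)/(u - 2) + (4/9)/(u + 7)


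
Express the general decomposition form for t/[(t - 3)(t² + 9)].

Linear + irreducible quadratic: α/(t - 3) + (βt + γ)/(t² + 9)


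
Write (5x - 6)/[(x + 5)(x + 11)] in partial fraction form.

At x=-5: P = (5·(-5) - 6)/(-5 + 11) = -31/6. At x=-11: Q = (5·(-11) - 6)/(-11 + 5) = 61/6
Result: (-31/6)/(x + 5) + (61/6)/(x + 11)


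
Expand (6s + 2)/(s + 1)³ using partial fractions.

(6s + 2) = P(s + 1)² + Q(s + 1) + R. At s = -1: R = 6·(-1) + 2 = -4. Coefficients: P = 0, Q = 6
Result: 6/(s + 1)² - 4/(s + 1)³


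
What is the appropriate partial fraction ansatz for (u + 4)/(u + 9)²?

Repeated linear factor: α/(u + 9) + β/(u + 9)²


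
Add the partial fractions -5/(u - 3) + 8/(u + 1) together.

Common denominator (u - 3)(u + 1). Numerator: -5(u + 1) + 8(u - 3) = (-5u - 5) + (8u - 24) = 3u - 29
Result: (3u - 29)/[(u - 3)(u + 1)]


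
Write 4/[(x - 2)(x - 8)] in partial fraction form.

4/(x - 2)(x - 8) = A/(x - 2) + B/(x - 8). A = 4/(2 - 8) = -2/3, B = 4/(8 - 2) = 2/3
Result: (-2/3)/(x - 2) + (2/3)/(x - 8)


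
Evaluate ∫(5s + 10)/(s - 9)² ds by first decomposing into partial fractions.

Decompose: A = 5, B = 5·9 + 10 = 55, so (5s + 10)/(s - 9)² = 5/(s - 9) + 55/(s - 9)². Integrate: ∫ A/(s - 9) ds = 5 ln|(s - 9)|; ∫ B/(s - 9)² ds = -55/(s - 9). Sum: 5 ln|(s - 9)| - 55/(s - 9) + C


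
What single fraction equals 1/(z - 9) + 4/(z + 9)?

Common denominator (z - 9)(z + 9). Numerator: 1(z + 9) + 4(z - 9) = (z + 9) + (4z - 36) = 5z - 27
Result: (5z - 27)/[(z - 9)(z + 9)]


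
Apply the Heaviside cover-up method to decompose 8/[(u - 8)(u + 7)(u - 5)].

Cover (u - 8), u=8: α = 8/[(8 + 7)(8 - 5)] = 8/45. Cover (u + 7), u=-7: β = 8/[(-7 - 8)(-7 - 5)] = 2/45. Cover (u - 5), u=5: γ = 8/[(5 - 8)(5 + 7)] = -2/9.
Result: (8/45)/(u - 8) + (2/45)/(u + 7) - (2/9)/(u - 5)


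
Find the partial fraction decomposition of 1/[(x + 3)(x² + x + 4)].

Cover-up at x = -3: A = 1/((-3)² + 1·(-3) + 4) = 1/10. Then B = -A = -1/10, C = -A·(1 - 3) = 1/5
Result: (1/10)/(x + 3) - ((1/10)x - 1/5)/(x² + x + 4)


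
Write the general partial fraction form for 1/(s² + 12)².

Repeated quadratic factor: (As + B)/(s² + 12) + (Cs + D)/(s² + 12)²


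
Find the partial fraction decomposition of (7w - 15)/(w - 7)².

(7w - 15) = P(w - 7) + Q. At w = 7: Q = 7·7 - 15 = 34. Coeff of w: P = 7
Result: 7/(w - 7) + 34/(w - 7)²


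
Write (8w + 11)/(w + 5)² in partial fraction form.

(8w + 11) = A(w + 5) + B. At w = -5: B = 8·(-5) + 11 = -29. Coeff of w: A = 8
Result: 8/(w + 5) - 29/(w + 5)²


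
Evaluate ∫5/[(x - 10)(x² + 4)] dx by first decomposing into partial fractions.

Cover-up at x=10: P = 5/(10²+4) = 5/104. Coeff matching: Q = -5/104, R = -25/52. Decomposition: (5/104)/(x - 10) - ((5/104)x + 25/52)/(x² + 4). Integrate: linear → ln, quadratic → (1/2)ln + arctan: (5/104) ln|(x - 10)| - (5/208) ln(x² + 4) - (25/104) arctan(x/2) + C


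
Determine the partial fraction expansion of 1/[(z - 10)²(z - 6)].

Cover-up at z=6: R = 1/(6 - 10)² = 1/16. Cover-up at z=10: Q = 1/(10 - 6) = 1/4. Comparing z² coeff: P = -R = -1/16
Result: (-1/16)/(z - 10) + (1/4)/(z - 10)² + (1/16)/(z - 6)


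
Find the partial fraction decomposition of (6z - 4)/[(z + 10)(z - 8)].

At z=-10: P = (6·(-10) - 4)/(-10 - 8) = 32/9. At z=8: Q = (6·8 - 4)/(8 + 10) = 22/9
Result: (32/9)/(z + 10) + (22/9)/(z - 8)


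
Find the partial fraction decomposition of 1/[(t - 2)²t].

Cover-up at t=0: C = 1/(0 - 2)² = 1/4. Cover-up at t=2: B = 1/(2 - 0) = 1/2. Comparing t² coeff: A = -C = -1/4
Result: (-1/4)/(t - 2) + (1/2)/(t - 2)² + (1/4)/t


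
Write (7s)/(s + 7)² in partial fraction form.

(7s) = P(s + 7) + Q. At s = -7: Q = 7·(-7) + 0 = -49. Coeff of s: P = 7
Result: 7/(s + 7) - 49/(s + 7)²


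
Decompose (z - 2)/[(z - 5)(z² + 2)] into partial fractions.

At z=5: P = (1·5 - 2)/(5² + 2) = 1/9. Q = -P = -1/9, R = 1 - 5·P = 4/9
Result: (1/9)/(z - 5) - ((1/9)z - 4/9)/(z² + 2)


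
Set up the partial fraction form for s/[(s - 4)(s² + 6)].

Linear + irreducible quadratic: α/(s - 4) + (βs + γ)/(s² + 6)


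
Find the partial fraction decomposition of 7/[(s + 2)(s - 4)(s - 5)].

Using cover-up method: A = 1/6, B = -7/6, C = 1
Result: (1/6)/(s + 2) - (7/6)/(s - 4) + 1/(s - 5)


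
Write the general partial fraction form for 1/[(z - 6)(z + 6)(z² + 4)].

Two linear + quadratic: α/(z - 6) + β/(z + 6) + (γz + δ)/(z² + 4)


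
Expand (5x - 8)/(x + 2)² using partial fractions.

(5x - 8) = α(x + 2) + β. At x = -2: β = 5·(-2) - 8 = -18. Coeff of x: α = 5
Result: 5/(x + 2) - 18/(x + 2)²


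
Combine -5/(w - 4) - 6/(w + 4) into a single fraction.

Common denominator (w - 4)(w + 4). Numerator: -5(w + 4) - 6(w - 4) = (-5w - 20) - (6w - 24) = -11w + 4
Result: (-11w + 4)/[(w - 4)(w + 4)]


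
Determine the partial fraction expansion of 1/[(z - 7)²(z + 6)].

Cover-up at z=-6: C = 1/(-6 - 7)² = 1/169. Cover-up at z=7: B = 1/(7 + 6) = 1/13. Comparing z² coeff: A = -C = -1/169
Result: (-1/169)/(z - 7) + (1/13)/(z - 7)² + (1/169)/(z + 6)


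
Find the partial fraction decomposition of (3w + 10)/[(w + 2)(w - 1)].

At w=-2: α = (3·(-2) + 10)/(-2 - 1) = -4/3. At w=1: β = (3·1 + 10)/(1 + 2) = 13/3
Result: (-4/3)/(w + 2) + (13/3)/(w - 1)


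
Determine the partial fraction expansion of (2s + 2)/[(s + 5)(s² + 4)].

At s=-5: A = (2·(-5) + 2)/((-5)² + 4) = -8/29. B = -A = 8/29, C = 2 - (-5)·A = 18/29
Result: (-8/29)/(s + 5) + ((8/29)s + 18/29)/(s² + 4)
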